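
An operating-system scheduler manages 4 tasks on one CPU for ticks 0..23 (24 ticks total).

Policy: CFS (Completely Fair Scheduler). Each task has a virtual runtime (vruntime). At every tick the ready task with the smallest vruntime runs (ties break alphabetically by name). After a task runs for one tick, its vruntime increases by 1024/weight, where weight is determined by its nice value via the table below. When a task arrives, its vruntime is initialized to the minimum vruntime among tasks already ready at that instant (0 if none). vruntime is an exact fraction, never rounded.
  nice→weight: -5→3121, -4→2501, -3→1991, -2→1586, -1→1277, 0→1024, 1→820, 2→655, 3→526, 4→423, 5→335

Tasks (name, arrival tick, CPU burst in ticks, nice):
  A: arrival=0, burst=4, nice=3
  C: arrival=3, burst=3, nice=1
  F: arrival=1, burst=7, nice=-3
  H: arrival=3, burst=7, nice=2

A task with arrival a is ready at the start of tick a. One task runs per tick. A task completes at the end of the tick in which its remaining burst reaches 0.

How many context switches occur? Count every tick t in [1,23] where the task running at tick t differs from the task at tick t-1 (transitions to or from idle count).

context switches = 16

t=0: vr[A=0] → run A
t=1: vr[A=512/263 F=512/263] → run A
t=2: vr[A=1024/263 F=512/263] → run F
t=3: vr[A=1024/263 C=1288704/523633 F=1288704/523633 H=1288704/523633] → run C
t=4: vr[A=1024/263 C=398234368/107344765 F=1288704/523633 H=1288704/523633] → run F
t=5: vr[A=1024/263 C=398234368/107344765 F=1558016/523633 H=1288704/523633] → run H
t=6: vr[A=1024/263 C=398234368/107344765 F=1558016/523633 H=1380301312/342979615] → run F
t=7: vr[A=1024/263 C=398234368/107344765 F=1827328/523633 H=1380301312/342979615] → run F
t=8: vr[A=1024/263 C=398234368/107344765 F=2096640/523633 H=1380301312/342979615] → run C
t=9: vr[A=1024/263 C=532284416/107344765 F=2096640/523633 H=1380301312/342979615] → run A
t=10: vr[A=1536/263 C=532284416/107344765 F=2096640/523633 H=1380301312/342979615] → run F
t=11: vr[A=1536/263 C=532284416/107344765 F=2365952/523633 H=1380301312/342979615] → run H
t=12: vr[A=1536/263 C=532284416/107344765 F=2365952/523633 H=1916501504/342979615] → run F
t=13: vr[A=1536/263 C=532284416/107344765 F=2635264/523633 H=1916501504/342979615] → run C
t=14: vr[A=1536/263 F=2635264/523633 H=1916501504/342979615] → run F
t=15: vr[A=1536/263 H=1916501504/342979615] → run H
t=16: vr[A=1536/263 H=2452701696/342979615] → run A
t=17: vr[H=2452701696/342979615] → run H
t=18: vr[H=2988901888/342979615] → run H
t=19: vr[H=705020416/68595923] → run H
t=20: vr[H=4061302272/342979615] → run H
t=21: (idle)
t=22: (idle)
t=23: (idle)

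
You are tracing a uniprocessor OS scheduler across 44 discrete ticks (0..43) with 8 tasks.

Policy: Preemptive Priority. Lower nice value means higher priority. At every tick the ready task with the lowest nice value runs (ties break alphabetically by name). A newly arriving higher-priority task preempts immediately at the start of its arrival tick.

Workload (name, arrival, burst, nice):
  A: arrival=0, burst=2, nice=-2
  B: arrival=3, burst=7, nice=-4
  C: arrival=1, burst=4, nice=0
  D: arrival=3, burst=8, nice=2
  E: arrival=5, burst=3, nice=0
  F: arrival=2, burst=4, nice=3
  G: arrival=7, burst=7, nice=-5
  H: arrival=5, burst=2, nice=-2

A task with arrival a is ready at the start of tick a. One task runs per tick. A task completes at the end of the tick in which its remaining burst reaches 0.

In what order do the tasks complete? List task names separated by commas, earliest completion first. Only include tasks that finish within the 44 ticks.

completion order = A, G, B, H, C, E, D, F

t=0: ready={A} → run A
t=1: ready={A,C} → run A
t=2: ready={C,F} → run C
t=3: ready={B,C,D,F} → run B
t=4: ready={B,C,D,F} → run B
t=5: ready={B,C,D,E,F,H} → run B
t=6: ready={B,C,D,E,F,H} → run B
t=7: ready={B,C,D,E,F,G,H} → run G
t=8: ready={B,C,D,E,F,G,H} → run G
t=9: ready={B,C,D,E,F,G,H} → run G
t=10: ready={B,C,D,E,F,G,H} → run G
t=11: ready={B,C,D,E,F,G,H} → run G
t=12: ready={B,C,D,E,F,G,H} → run G
t=13: ready={B,C,D,E,F,G,H} → run G
t=14: ready={B,C,D,E,F,H} → run B
t=15: ready={B,C,D,E,F,H} → run B
t=16: ready={B,C,D,E,F,H} → run B
t=17: ready={C,D,E,F,H} → run H
t=18: ready={C,D,E,F,H} → run H
t=19: ready={C,D,E,F} → run C
t=20: ready={C,D,E,F} → run C
t=21: ready={C,D,E,F} → run C
t=22: ready={D,E,F} → run E
t=23: ready={D,E,F} → run E
t=24: ready={D,E,F} → run E
t=25: ready={D,F} → run D
t=26: ready={D,F} → run D
t=27: ready={D,F} → run D
t=28: ready={D,F} → run D
t=29: ready={D,F} → run D
t=30: ready={D,F} → run D
t=31: ready={D,F} → run D
t=32: ready={D,F} → run D
t=33: ready={F} → run F
t=34: ready={F} → run F
t=35: ready={F} → run F
t=36: ready={F} → run F
t=37: (idle)
t=38: (idle)
t=39: (idle)
t=40: (idle)
t=41: (idle)
t=42: (idle)
t=43: (idle)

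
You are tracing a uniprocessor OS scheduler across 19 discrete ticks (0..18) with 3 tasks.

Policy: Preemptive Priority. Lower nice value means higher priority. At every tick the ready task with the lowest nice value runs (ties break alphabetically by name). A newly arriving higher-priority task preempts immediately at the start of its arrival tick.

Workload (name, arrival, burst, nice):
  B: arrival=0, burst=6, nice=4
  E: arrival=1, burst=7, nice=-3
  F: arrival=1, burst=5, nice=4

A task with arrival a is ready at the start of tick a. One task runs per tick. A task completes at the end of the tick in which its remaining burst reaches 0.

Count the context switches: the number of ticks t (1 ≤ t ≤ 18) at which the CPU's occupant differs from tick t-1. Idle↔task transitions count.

t=0: ready={B} → run B
t=1: ready={B,E,F} → run E
t=2: ready={B,E,F} → run E
t=3: ready={B,E,F} → run E
t=4: ready={B,E,F} → run E
t=5: ready={B,E,F} → run E
t=6: ready={B,E,F} → run E
t=7: ready={B,E,F} → run E
t=8: ready={B,F} → run B
t=9: ready={B,F} → run B
t=10: ready={B,F} → run B
t=11: ready={B,F} → run B
t=12: ready={B,F} → run B
t=13: ready={F} → run F
t=14: ready={F} → run F
t=15: ready={F} → run F
t=16: ready={F} → run F
t=17: ready={F} → run F
t=18: (idle)

context switches = 4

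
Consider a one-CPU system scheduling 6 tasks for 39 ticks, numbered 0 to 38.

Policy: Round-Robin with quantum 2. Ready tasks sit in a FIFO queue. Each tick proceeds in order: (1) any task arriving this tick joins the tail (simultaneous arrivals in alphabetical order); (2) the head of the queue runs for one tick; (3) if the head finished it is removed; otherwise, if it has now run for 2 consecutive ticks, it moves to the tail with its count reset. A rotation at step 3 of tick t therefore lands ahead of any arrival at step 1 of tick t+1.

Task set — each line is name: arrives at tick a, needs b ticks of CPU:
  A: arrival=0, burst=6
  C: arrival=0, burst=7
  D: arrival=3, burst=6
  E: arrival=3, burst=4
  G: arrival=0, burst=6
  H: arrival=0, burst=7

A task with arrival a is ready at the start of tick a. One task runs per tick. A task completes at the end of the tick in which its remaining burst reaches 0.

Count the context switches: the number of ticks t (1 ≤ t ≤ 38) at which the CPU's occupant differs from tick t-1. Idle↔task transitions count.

t=0: queue=[A,C,G,H] q_used=0 → run A
t=1: queue=[A,C,G,H] q_used=1 → run A
t=2: queue=[C,G,H,A] q_used=0 → run C
t=3: queue=[C,G,H,A,D,E] q_used=1 → run C
t=4: queue=[G,H,A,D,E,C] q_used=0 → run G
t=5: queue=[G,H,A,D,E,C] q_used=1 → run G
t=6: queue=[H,A,D,E,C,G] q_used=0 → run H
t=7: queue=[H,A,D,E,C,G] q_used=1 → run H
t=8: queue=[A,D,E,C,G,H] q_used=0 → run A
t=9: queue=[A,D,E,C,G,H] q_used=1 → run A
t=10: queue=[D,E,C,G,H,A] q_used=0 → run D
t=11: queue=[D,E,C,G,H,A] q_used=1 → run D
t=12: queue=[E,C,G,H,A,D] q_used=0 → run E
t=13: queue=[E,C,G,H,A,D] q_used=1 → run E
t=14: queue=[C,G,H,A,D,E] q_used=0 → run C
t=15: queue=[C,G,H,A,D,E] q_used=1 → run C
t=16: queue=[G,H,A,D,E,C] q_used=0 → run G
t=17: queue=[G,H,A,D,E,C] q_used=1 → run G
t=18: queue=[H,A,D,E,C,G] q_used=0 → run H
t=19: queue=[H,A,D,E,C,G] q_used=1 → run H
t=20: queue=[A,D,E,C,G,H] q_used=0 → run A
t=21: queue=[A,D,E,C,G,H] q_used=1 → run A
t=22: queue=[D,E,C,G,H] q_used=0 → run D
t=23: queue=[D,E,C,G,H] q_used=1 → run D
t=24: queue=[E,C,G,H,D] q_used=0 → run E
t=25: queue=[E,C,G,H,D] q_used=1 → run E
t=26: queue=[C,G,H,D] q_used=0 → run C
t=27: queue=[C,G,H,D] q_used=1 → run C
t=28: queue=[G,H,D,C] q_used=0 → run G
t=29: queue=[G,H,D,C] q_used=1 → run G
t=30: queue=[H,D,C] q_used=0 → run H
t=31: queue=[H,D,C] q_used=1 → run H
t=32: queue=[D,C,H] q_used=0 → run D
t=33: queue=[D,C,H] q_used=1 → run D
t=34: queue=[C,H] q_used=0 → run C
t=35: queue=[H] q_used=0 → run H
t=36: (idle)
t=37: (idle)
t=38: (idle)

context switches = 19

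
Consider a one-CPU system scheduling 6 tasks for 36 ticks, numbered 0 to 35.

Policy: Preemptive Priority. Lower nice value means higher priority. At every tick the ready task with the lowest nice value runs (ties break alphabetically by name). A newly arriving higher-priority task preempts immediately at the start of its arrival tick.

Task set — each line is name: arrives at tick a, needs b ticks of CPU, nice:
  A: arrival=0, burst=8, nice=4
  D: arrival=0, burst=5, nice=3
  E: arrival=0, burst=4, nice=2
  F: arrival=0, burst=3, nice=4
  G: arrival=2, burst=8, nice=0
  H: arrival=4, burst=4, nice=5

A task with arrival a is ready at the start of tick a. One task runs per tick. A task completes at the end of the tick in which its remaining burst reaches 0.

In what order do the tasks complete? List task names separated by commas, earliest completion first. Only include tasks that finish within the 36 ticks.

completion order = G, E, D, A, F, H

t=0: ready={A,D,E,F} → run E
t=1: ready={A,D,E,F} → run E
t=2: ready={A,D,E,F,G} → run G
t=3: ready={A,D,E,F,G} → run G
t=4: ready={A,D,E,F,G,H} → run G
t=5: ready={A,D,E,F,G,H} → run G
t=6: ready={A,D,E,F,G,H} → run G
t=7: ready={A,D,E,F,G,H} → run G
t=8: ready={A,D,E,F,G,H} → run G
t=9: ready={A,D,E,F,G,H} → run G
t=10: ready={A,D,E,F,H} → run E
t=11: ready={A,D,E,F,H} → run E
t=12: ready={A,D,F,H} → run D
t=13: ready={A,D,F,H} → run D
t=14: ready={A,D,F,H} → run D
t=15: ready={A,D,F,H} → run D
t=16: ready={A,D,F,H} → run D
t=17: ready={A,F,H} → run A
t=18: ready={A,F,H} → run A
t=19: ready={A,F,H} → run A
t=20: ready={A,F,H} → run A
t=21: ready={A,F,H} → run A
t=22: ready={A,F,H} → run A
t=23: ready={A,F,H} → run A
t=24: ready={A,F,H} → run A
t=25: ready={F,H} → run F
t=26: ready={F,H} → run F
t=27: ready={F,H} → run F
t=28: ready={H} → run H
t=29: ready={H} → run H
t=30: ready={H} → run H
t=31: ready={H} → run H
t=32: (idle)
t=33: (idle)
t=34: (idle)
t=35: (idle)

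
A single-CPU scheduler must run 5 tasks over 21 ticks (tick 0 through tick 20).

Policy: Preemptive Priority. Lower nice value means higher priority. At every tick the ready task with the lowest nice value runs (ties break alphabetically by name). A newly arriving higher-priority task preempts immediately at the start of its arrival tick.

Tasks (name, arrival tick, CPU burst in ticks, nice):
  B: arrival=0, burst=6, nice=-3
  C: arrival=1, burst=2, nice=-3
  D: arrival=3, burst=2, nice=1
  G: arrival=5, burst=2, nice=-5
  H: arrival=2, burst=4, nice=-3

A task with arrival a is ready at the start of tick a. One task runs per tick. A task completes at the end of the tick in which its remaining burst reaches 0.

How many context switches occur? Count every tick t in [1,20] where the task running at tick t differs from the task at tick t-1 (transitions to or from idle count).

t=0: ready={B} → run B
t=1: ready={B,C} → run B
t=2: ready={B,C,H} → run B
t=3: ready={B,C,D,H} → run B
t=4: ready={B,C,D,H} → run B
t=5: ready={B,C,D,G,H} → run G
t=6: ready={B,C,D,G,H} → run G
t=7: ready={B,C,D,H} → run B
t=8: ready={C,D,H} → run C
t=9: ready={C,D,H} → run C
t=10: ready={D,H} → run H
t=11: ready={D,H} → run H
t=12: ready={D,H} → run H
t=13: ready={D,H} → run H
t=14: ready={D} → run D
t=15: ready={D} → run D
t=16: (idle)
t=17: (idle)
t=18: (idle)
t=19: (idle)
t=20: (idle)

context switches = 6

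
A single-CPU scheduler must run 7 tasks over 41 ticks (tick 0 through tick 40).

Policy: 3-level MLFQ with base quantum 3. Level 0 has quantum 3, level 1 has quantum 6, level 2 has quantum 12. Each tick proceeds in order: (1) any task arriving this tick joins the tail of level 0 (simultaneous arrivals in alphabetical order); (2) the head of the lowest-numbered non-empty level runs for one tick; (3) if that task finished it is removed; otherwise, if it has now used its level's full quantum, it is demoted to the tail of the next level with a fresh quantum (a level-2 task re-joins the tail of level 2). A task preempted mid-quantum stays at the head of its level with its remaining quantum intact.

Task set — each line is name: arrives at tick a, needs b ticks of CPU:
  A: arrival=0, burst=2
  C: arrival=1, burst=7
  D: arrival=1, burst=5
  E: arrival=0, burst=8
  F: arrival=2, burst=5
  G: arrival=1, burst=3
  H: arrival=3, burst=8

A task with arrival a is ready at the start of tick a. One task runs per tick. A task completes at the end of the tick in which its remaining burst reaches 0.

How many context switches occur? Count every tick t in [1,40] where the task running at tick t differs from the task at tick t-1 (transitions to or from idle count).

t=0: L0/L1/L2 = AE/-/- → run A
t=1: L0/L1/L2 = AECDG/-/- → run A
t=2: L0/L1/L2 = ECDGF/-/- → run E
t=3: L0/L1/L2 = ECDGFH/-/- → run E
t=4: L0/L1/L2 = ECDGFH/-/- → run E
t=5: L0/L1/L2 = CDGFH/E/- → run C
t=6: L0/L1/L2 = CDGFH/E/- → run C
t=7: L0/L1/L2 = CDGFH/E/- → run C
t=8: L0/L1/L2 = DGFH/EC/- → run D
t=9: L0/L1/L2 = DGFH/EC/- → run D
t=10: L0/L1/L2 = DGFH/EC/- → run D
t=11: L0/L1/L2 = GFH/ECD/- → run G
t=12: L0/L1/L2 = GFH/ECD/- → run G
t=13: L0/L1/L2 = GFH/ECD/- → run G
t=14: L0/L1/L2 = FH/ECD/- → run F
t=15: L0/L1/L2 = FH/ECD/- → run F
t=16: L0/L1/L2 = FH/ECD/- → run F
t=17: L0/L1/L2 = H/ECDF/- → run H
t=18: L0/L1/L2 = H/ECDF/- → run H
t=19: L0/L1/L2 = H/ECDF/- → run H
t=20: L0/L1/L2 = -/ECDFH/- → run E
t=21: L0/L1/L2 = -/ECDFH/- → run E
t=22: L0/L1/L2 = -/ECDFH/- → run E
t=23: L0/L1/L2 = -/ECDFH/- → run E
t=24: L0/L1/L2 = -/ECDFH/- → run E
t=25: L0/L1/L2 = -/CDFH/- → run C
t=26: L0/L1/L2 = -/CDFH/- → run C
t=27: L0/L1/L2 = -/CDFH/- → run C
t=28: L0/L1/L2 = -/CDFH/- → run C
t=29: L0/L1/L2 = -/DFH/- → run D
t=30: L0/L1/L2 = -/DFH/- → run D
t=31: L0/L1/L2 = -/FH/- → run F
t=32: L0/L1/L2 = -/FH/- → run F
t=33: L0/L1/L2 = -/H/- → run H
t=34: L0/L1/L2 = -/H/- → run H
t=35: L0/L1/L2 = -/H/- → run H
t=36: L0/L1/L2 = -/H/- → run H
t=37: L0/L1/L2 = -/H/- → run H
t=38: (idle)
t=39: (idle)
t=40: (idle)

context switches = 12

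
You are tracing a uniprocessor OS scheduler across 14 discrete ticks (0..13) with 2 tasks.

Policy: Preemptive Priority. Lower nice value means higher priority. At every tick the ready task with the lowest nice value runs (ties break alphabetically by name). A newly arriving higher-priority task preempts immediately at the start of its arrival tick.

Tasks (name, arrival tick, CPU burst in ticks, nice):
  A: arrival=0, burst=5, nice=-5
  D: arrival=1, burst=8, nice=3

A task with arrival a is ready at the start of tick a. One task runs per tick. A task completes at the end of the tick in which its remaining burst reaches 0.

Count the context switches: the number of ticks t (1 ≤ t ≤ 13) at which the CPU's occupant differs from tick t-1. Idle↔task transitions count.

t=0: ready={A} → run A
t=1: ready={A,D} → run A
t=2: ready={A,D} → run A
t=3: ready={A,D} → run A
t=4: ready={A,D} → run A
t=5: ready={D} → run D
t=6: ready={D} → run D
t=7: ready={D} → run D
t=8: ready={D} → run D
t=9: ready={D} → run D
t=10: ready={D} → run D
t=11: ready={D} → run D
t=12: ready={D} → run D
t=13: (idle)

context switches = 2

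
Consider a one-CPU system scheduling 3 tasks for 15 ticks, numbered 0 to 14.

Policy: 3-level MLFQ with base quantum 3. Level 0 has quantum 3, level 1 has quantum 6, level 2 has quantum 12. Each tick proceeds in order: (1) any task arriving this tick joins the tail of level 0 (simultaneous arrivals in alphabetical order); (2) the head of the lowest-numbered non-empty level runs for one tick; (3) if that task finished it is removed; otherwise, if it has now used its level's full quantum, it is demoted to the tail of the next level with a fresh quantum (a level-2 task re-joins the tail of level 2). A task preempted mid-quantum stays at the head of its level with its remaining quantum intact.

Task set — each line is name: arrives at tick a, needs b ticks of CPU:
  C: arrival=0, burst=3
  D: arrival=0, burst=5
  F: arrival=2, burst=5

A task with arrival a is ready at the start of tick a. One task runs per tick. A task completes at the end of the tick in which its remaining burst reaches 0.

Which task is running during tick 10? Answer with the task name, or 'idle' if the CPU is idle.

t=0: L0/L1/L2 = CD/-/- → run C
t=1: L0/L1/L2 = CD/-/- → run C
t=2: L0/L1/L2 = CDF/-/- → run C
t=3: L0/L1/L2 = DF/-/- → run D
t=4: L0/L1/L2 = DF/-/- → run D
t=5: L0/L1/L2 = DF/-/- → run D
t=6: L0/L1/L2 = F/D/- → run F
t=7: L0/L1/L2 = F/D/- → run F
t=8: L0/L1/L2 = F/D/- → run F
t=9: L0/L1/L2 = -/DF/- → run D
t=10: L0/L1/L2 = -/DF/- → run D
t=11: L0/L1/L2 = -/F/- → run F
t=12: L0/L1/L2 = -/F/- → run F
t=13: (idle)
t=14: (idle)

running at tick 10 = D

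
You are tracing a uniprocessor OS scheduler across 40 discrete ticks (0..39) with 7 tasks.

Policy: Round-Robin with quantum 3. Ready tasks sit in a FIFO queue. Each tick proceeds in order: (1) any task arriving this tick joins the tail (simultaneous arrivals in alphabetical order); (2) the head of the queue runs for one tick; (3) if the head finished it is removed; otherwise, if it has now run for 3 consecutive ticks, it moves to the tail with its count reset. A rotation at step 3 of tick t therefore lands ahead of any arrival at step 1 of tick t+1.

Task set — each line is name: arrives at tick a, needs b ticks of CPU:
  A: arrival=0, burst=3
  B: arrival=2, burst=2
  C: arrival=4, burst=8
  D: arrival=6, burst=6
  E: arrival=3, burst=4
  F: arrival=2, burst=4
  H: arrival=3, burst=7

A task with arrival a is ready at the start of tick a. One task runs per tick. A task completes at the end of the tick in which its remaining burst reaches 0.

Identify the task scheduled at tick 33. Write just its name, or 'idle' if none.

t=0: queue=[A] q_used=0 → run A
t=1: queue=[A] q_used=1 → run A
t=2: queue=[A,B,F] q_used=2 → run A
t=3: queue=[B,F,E,H] q_used=0 → run B
t=4: queue=[B,F,E,H,C] q_used=1 → run B
t=5: queue=[F,E,H,C] q_used=0 → run F
t=6: queue=[F,E,H,C,D] q_used=1 → run F
t=7: queue=[F,E,H,C,D] q_used=2 → run F
t=8: queue=[E,H,C,D,F] q_used=0 → run E
t=9: queue=[E,H,C,D,F] q_used=1 → run E
t=10: queue=[E,H,C,D,F] q_used=2 → run E
t=11: queue=[H,C,D,F,E] q_used=0 → run H
t=12: queue=[H,C,D,F,E] q_used=1 → run H
t=13: queue=[H,C,D,F,E] q_used=2 → run H
t=14: queue=[C,D,F,E,H] q_used=0 → run C
t=15: queue=[C,D,F,E,H] q_used=1 → run C
t=16: queue=[C,D,F,E,H] q_used=2 → run C
t=17: queue=[D,F,E,H,C] q_used=0 → run D
t=18: queue=[D,F,E,H,C] q_used=1 → run D
t=19: queue=[D,F,E,H,C] q_used=2 → run D
t=20: queue=[F,E,H,C,D] q_used=0 → run F
t=21: queue=[E,H,C,D] q_used=0 → run E
t=22: queue=[H,C,D] q_used=0 → run H
t=23: queue=[H,C,D] q_used=1 → run H
t=24: queue=[H,C,D] q_used=2 → run H
t=25: queue=[C,D,H] q_used=0 → run C
t=26: queue=[C,D,H] q_used=1 → run C
t=27: queue=[C,D,H] q_used=2 → run C
t=28: queue=[D,H,C] q_used=0 → run D
t=29: queue=[D,H,C] q_used=1 → run D
t=30: queue=[D,H,C] q_used=2 → run D
t=31: queue=[H,C] q_used=0 → run H
t=32: queue=[C] q_used=0 → run C
t=33: queue=[C] q_used=1 → run C
t=34: (idle)
t=35: (idle)
t=36: (idle)
t=37: (idle)
t=38: (idle)
t=39: (idle)

running at tick 33 = C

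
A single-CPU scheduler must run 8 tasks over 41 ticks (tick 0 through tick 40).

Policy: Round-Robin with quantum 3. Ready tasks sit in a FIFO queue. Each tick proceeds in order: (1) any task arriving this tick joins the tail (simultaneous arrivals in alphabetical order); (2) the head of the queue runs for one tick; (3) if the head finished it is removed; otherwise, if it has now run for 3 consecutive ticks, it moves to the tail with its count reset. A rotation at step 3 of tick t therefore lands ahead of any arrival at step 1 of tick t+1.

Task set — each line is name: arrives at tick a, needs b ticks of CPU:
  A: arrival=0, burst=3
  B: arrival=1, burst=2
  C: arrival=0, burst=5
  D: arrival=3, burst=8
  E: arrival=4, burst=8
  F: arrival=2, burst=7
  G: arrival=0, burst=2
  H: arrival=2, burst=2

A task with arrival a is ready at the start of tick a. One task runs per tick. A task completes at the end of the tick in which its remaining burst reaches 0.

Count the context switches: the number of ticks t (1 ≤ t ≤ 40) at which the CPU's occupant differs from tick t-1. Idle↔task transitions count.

t=0: queue=[A,C,G] q_used=0 → run A
t=1: queue=[A,C,G,B] q_used=1 → run A
t=2: queue=[A,C,G,B,F,H] q_used=2 → run A
t=3: queue=[C,G,B,F,H,D] q_used=0 → run C
t=4: queue=[C,G,B,F,H,D,E] q_used=1 → run C
t=5: queue=[C,G,B,F,H,D,E] q_used=2 → run C
t=6: queue=[G,B,F,H,D,E,C] q_used=0 → run G
t=7: queue=[G,B,F,H,D,E,C] q_used=1 → run G
t=8: queue=[B,F,H,D,E,C] q_used=0 → run B
t=9: queue=[B,F,H,D,E,C] q_used=1 → run B
t=10: queue=[F,H,D,E,C] q_used=0 → run F
t=11: queue=[F,H,D,E,C] q_used=1 → run F
t=12: queue=[F,H,D,E,C] q_used=2 → run F
t=13: queue=[H,D,E,C,F] q_used=0 → run H
t=14: queue=[H,D,E,C,F] q_used=1 → run H
t=15: queue=[D,E,C,F] q_used=0 → run D
t=16: queue=[D,E,C,F] q_used=1 → run D
t=17: queue=[D,E,C,F] q_used=2 → run D
t=18: queue=[E,C,F,D] q_used=0 → run E
t=19: queue=[E,C,F,D] q_used=1 → run E
t=20: queue=[E,C,F,D] q_used=2 → run E
t=21: queue=[C,F,D,E] q_used=0 → run C
t=22: queue=[C,F,D,E] q_used=1 → run C
t=23: queue=[F,D,E] q_used=0 → run F
t=24: queue=[F,D,E] q_used=1 → run F
t=25: queue=[F,D,E] q_used=2 → run F
t=26: queue=[D,E,F] q_used=0 → run D
t=27: queue=[D,E,F] q_used=1 → run D
t=28: queue=[D,E,F] q_used=2 → run D
t=29: queue=[E,F,D] q_used=0 → run E
t=30: queue=[E,F,D] q_used=1 → run E
t=31: queue=[E,F,D] q_used=2 → run E
t=32: queue=[F,D,E] q_used=0 → run F
t=33: queue=[D,E] q_used=0 → run D
t=34: queue=[D,E] q_used=1 → run D
t=35: queue=[E] q_used=0 → run E
t=36: queue=[E] q_used=1 → run E
t=37: (idle)
t=38: (idle)
t=39: (idle)
t=40: (idle)

context switches = 15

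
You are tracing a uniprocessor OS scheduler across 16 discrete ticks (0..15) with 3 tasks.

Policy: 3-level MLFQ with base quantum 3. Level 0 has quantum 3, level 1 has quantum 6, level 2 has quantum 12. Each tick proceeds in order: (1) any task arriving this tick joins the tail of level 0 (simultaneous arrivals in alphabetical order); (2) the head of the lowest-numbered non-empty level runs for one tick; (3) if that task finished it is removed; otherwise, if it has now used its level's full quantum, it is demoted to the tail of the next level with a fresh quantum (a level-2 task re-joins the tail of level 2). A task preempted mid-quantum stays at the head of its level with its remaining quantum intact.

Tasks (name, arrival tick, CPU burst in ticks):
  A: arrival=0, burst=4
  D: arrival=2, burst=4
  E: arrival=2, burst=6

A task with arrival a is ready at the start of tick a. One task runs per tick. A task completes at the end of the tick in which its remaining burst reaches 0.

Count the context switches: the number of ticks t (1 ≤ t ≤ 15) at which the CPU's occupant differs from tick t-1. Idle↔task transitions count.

t=0: L0/L1/L2 = A/-/- → run A
t=1: L0/L1/L2 = A/-/- → run A
t=2: L0/L1/L2 = ADE/-/- → run A
t=3: L0/L1/L2 = DE/A/- → run D
t=4: L0/L1/L2 = DE/A/- → run D
t=5: L0/L1/L2 = DE/A/- → run D
t=6: L0/L1/L2 = E/AD/- → run E
t=7: L0/L1/L2 = E/AD/- → run E
t=8: L0/L1/L2 = E/AD/- → run E
t=9: L0/L1/L2 = -/ADE/- → run A
t=10: L0/L1/L2 = -/DE/- → run D
t=11: L0/L1/L2 = -/E/- → run E
t=12: L0/L1/L2 = -/E/- → run E
t=13: L0/L1/L2 = -/E/- → run E
t=14: (idle)
t=15: (idle)

context switches = 6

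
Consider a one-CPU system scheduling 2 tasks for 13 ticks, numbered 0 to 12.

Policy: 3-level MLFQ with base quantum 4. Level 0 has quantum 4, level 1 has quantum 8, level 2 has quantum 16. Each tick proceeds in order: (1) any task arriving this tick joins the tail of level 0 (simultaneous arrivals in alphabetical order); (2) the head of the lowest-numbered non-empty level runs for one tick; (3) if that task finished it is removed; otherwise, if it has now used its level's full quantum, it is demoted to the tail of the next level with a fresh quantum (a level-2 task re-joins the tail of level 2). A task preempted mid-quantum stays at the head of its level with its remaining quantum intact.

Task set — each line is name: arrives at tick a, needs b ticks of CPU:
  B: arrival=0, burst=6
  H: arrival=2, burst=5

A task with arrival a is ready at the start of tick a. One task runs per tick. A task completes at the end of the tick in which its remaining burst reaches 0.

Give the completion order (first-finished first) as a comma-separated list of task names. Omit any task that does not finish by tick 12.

t=0: L0/L1/L2 = B/-/- → run B
t=1: L0/L1/L2 = B/-/- → run B
t=2: L0/L1/L2 = BH/-/- → run B
t=3: L0/L1/L2 = BH/-/- → run B
t=4: L0/L1/L2 = H/B/- → run H
t=5: L0/L1/L2 = H/B/- → run H
t=6: L0/L1/L2 = H/B/- → run H
t=7: L0/L1/L2 = H/B/- → run H
t=8: L0/L1/L2 = -/BH/- → run B
t=9: L0/L1/L2 = -/BH/- → run B
t=10: L0/L1/L2 = -/H/- → run H
t=11: (idle)
t=12: (idle)

completion order = B, H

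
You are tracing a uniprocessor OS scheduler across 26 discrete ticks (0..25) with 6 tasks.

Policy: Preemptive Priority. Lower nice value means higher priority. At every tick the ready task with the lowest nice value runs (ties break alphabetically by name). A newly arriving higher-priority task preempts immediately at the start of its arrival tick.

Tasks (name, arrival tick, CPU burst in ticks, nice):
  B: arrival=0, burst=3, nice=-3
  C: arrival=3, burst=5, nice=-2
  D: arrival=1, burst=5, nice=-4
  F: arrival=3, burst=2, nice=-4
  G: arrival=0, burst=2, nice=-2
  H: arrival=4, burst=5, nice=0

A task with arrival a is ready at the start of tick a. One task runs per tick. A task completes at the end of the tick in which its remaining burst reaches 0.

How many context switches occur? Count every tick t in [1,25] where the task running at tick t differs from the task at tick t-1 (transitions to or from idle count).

context switches = 7

t=0: ready={B,G} → run B
t=1: ready={B,D,G} → run D
t=2: ready={B,D,G} → run D
t=3: ready={B,C,D,F,G} → run D
t=4: ready={B,C,D,F,G,H} → run D
t=5: ready={B,C,D,F,G,H} → run D
t=6: ready={B,C,F,G,H} → run F
t=7: ready={B,C,F,G,H} → run F
t=8: ready={B,C,G,H} → run B
t=9: ready={B,C,G,H} → run B
t=10: ready={C,G,H} → run C
t=11: ready={C,G,H} → run C
t=12: ready={C,G,H} → run C
t=13: ready={C,G,H} → run C
t=14: ready={C,G,H} → run C
t=15: ready={G,H} → run G
t=16: ready={G,H} → run G
t=17: ready={H} → run H
t=18: ready={H} → run H
t=19: ready={H} → run H
t=20: ready={H} → run H
t=21: ready={H} → run H
t=22: (idle)
t=23: (idle)
t=24: (idle)
t=25: (idle)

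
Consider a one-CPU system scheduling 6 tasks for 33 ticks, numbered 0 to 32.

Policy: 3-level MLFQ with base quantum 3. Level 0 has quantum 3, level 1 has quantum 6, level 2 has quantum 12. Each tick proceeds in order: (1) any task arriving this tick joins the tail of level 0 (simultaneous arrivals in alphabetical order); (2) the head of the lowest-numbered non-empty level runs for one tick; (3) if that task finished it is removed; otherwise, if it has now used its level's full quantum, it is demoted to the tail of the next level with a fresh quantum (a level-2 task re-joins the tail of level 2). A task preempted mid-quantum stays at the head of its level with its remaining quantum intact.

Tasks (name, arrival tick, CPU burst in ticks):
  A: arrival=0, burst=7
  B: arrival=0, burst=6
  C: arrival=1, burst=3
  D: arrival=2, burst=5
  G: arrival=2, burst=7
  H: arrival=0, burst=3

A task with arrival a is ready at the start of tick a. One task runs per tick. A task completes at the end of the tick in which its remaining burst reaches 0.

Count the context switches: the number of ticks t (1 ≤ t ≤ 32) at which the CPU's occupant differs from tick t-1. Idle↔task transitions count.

context switches = 10

t=0: L0/L1/L2 = ABH/-/- → run A
t=1: L0/L1/L2 = ABHC/-/- → run A
t=2: L0/L1/L2 = ABHCDG/-/- → run A
t=3: L0/L1/L2 = BHCDG/A/- → run B
t=4: L0/L1/L2 = BHCDG/A/- → run B
t=5: L0/L1/L2 = BHCDG/A/- → run B
t=6: L0/L1/L2 = HCDG/AB/- → run H
t=7: L0/L1/L2 = HCDG/AB/- → run H
t=8: L0/L1/L2 = HCDG/AB/- → run H
t=9: L0/L1/L2 = CDG/AB/- → run C
t=10: L0/L1/L2 = CDG/AB/- → run C
t=11: L0/L1/L2 = CDG/AB/- → run C
t=12: L0/L1/L2 = DG/AB/- → run D
t=13: L0/L1/L2 = DG/AB/- → run D
t=14: L0/L1/L2 = DG/AB/- → run D
t=15: L0/L1/L2 = G/ABD/- → run G
t=16: L0/L1/L2 = G/ABD/- → run G
t=17: L0/L1/L2 = G/ABD/- → run G
t=18: L0/L1/L2 = -/ABDG/- → run A
t=19: L0/L1/L2 = -/ABDG/- → run A
t=20: L0/L1/L2 = -/ABDG/- → run A
t=21: L0/L1/L2 = -/ABDG/- → run A
t=22: L0/L1/L2 = -/BDG/- → run B
t=23: L0/L1/L2 = -/BDG/- → run B
t=24: L0/L1/L2 = -/BDG/- → run B
t=25: L0/L1/L2 = -/DG/- → run D
t=26: L0/L1/L2 = -/DG/- → run D
t=27: L0/L1/L2 = -/G/- → run G
t=28: L0/L1/L2 = -/G/- → run G
t=29: L0/L1/L2 = -/G/- → run G
t=30: L0/L1/L2 = -/G/- → run G
t=31: (idle)
t=32: (idle)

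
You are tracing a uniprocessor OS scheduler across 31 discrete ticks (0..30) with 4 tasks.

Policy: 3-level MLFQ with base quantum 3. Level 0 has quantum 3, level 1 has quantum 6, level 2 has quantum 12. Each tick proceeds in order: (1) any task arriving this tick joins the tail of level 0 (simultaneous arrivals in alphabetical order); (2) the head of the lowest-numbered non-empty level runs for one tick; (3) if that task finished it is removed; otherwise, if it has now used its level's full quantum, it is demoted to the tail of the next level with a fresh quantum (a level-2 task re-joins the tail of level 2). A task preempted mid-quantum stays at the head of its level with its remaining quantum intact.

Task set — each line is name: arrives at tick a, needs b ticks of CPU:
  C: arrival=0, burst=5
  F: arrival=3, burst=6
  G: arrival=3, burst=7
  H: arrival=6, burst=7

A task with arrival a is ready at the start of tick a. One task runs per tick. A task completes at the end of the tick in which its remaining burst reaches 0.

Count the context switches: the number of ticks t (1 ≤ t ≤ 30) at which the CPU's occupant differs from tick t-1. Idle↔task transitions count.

context switches = 8

t=0: L0/L1/L2 = C/-/- → run C
t=1: L0/L1/L2 = C/-/- → run C
t=2: L0/L1/L2 = C/-/- → run C
t=3: L0/L1/L2 = FG/C/- → run F
t=4: L0/L1/L2 = FG/C/- → run F
t=5: L0/L1/L2 = FG/C/- → run F
t=6: L0/L1/L2 = GH/CF/- → run G
t=7: L0/L1/L2 = GH/CF/- → run G
t=8: L0/L1/L2 = GH/CF/- → run G
t=9: L0/L1/L2 = H/CFG/- → run H
t=10: L0/L1/L2 = H/CFG/- → run H
t=11: L0/L1/L2 = H/CFG/- → run H
t=12: L0/L1/L2 = -/CFGH/- → run C
t=13: L0/L1/L2 = -/CFGH/- → run C
t=14: L0/L1/L2 = -/FGH/- → run F
t=15: L0/L1/L2 = -/FGH/- → run F
t=16: L0/L1/L2 = -/FGH/- → run F
t=17: L0/L1/L2 = -/GH/- → run G
t=18: L0/L1/L2 = -/GH/- → run G
t=19: L0/L1/L2 = -/GH/- → run G
t=20: L0/L1/L2 = -/GH/- → run G
t=21: L0/L1/L2 = -/H/- → run H
t=22: L0/L1/L2 = -/H/- → run H
t=23: L0/L1/L2 = -/H/- → run H
t=24: L0/L1/L2 = -/H/- → run H
t=25: (idle)
t=26: (idle)
t=27: (idle)
t=28: (idle)
t=29: (idle)
t=30: (idle)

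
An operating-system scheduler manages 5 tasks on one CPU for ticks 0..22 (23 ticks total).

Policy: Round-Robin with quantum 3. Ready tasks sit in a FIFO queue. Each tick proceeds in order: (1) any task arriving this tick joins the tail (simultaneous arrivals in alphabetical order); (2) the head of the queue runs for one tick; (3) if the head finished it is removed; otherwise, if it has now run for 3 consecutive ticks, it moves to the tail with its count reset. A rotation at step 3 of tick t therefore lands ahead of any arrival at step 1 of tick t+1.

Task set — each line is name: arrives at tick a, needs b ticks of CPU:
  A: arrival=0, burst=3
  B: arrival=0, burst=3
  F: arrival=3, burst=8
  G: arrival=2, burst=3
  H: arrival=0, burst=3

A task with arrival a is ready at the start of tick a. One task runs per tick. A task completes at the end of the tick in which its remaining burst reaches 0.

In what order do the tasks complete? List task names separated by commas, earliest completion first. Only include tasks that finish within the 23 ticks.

completion order = A, B, H, G, F

t=0: queue=[A,B,H] q_used=0 → run A
t=1: queue=[A,B,H] q_used=1 → run A
t=2: queue=[A,B,H,G] q_used=2 → run A
t=3: queue=[B,H,G,F] q_used=0 → run B
t=4: queue=[B,H,G,F] q_used=1 → run B
t=5: queue=[B,H,G,F] q_used=2 → run B
t=6: queue=[H,G,F] q_used=0 → run H
t=7: queue=[H,G,F] q_used=1 → run H
t=8: queue=[H,G,F] q_used=2 → run H
t=9: queue=[G,F] q_used=0 → run G
t=10: queue=[G,F] q_used=1 → run G
t=11: queue=[G,F] q_used=2 → run G
t=12: queue=[F] q_used=0 → run F
t=13: queue=[F] q_used=1 → run F
t=14: queue=[F] q_used=2 → run F
t=15: queue=[F] q_used=0 → run F
t=16: queue=[F] q_used=1 → run F
t=17: queue=[F] q_used=2 → run F
t=18: queue=[F] q_used=0 → run F
t=19: queue=[F] q_used=1 → run F
t=20: (idle)
t=21: (idle)
t=22: (idle)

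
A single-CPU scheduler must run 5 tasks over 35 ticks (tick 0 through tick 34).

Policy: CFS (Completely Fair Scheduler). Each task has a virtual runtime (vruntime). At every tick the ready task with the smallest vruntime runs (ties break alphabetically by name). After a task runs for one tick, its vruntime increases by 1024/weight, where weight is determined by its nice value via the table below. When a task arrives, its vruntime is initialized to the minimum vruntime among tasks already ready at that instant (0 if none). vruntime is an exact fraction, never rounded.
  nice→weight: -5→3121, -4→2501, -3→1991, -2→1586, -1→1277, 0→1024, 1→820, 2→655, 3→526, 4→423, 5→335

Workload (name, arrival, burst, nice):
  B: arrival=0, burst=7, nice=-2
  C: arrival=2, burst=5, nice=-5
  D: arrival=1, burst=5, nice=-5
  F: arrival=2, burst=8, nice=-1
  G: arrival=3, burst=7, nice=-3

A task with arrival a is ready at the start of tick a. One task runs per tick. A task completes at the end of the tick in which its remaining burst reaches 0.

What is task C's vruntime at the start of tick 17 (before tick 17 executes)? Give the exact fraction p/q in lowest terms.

vruntime(C, start of tick 17) = 4846080/2474953

t=0: vr[B=0] → run B
t=1: vr[B=512/793 D=512/793] → run B
t=2: vr[B=1024/793 C=512/793 D=512/793 F=512/793] → run C
t=3: vr[B=1024/793 C=2409984/2474953 D=512/793 F=512/793 G=512/793] → run D
t=4: vr[B=1024/793 C=2409984/2474953 D=2409984/2474953 F=512/793 G=512/793] → run F
t=5: vr[B=1024/793 C=2409984/2474953 D=2409984/2474953 F=1465856/1012661 G=512/793] → run G
t=6: vr[B=1024/793 C=2409984/2474953 D=2409984/2474953 F=1465856/1012661 G=1831424/1578863] → run C
t=7: vr[B=1024/793 C=3222016/2474953 D=2409984/2474953 F=1465856/1012661 G=1831424/1578863] → run D
t=8: vr[B=1024/793 C=3222016/2474953 D=3222016/2474953 F=1465856/1012661 G=1831424/1578863] → run G
t=9: vr[B=1024/793 C=3222016/2474953 D=3222016/2474953 F=1465856/1012661 G=2643456/1578863] → run B
t=10: vr[B=1536/793 C=3222016/2474953 D=3222016/2474953 F=1465856/1012661 G=2643456/1578863] → run C
t=11: vr[B=1536/793 C=4034048/2474953 D=3222016/2474953 F=1465856/1012661 G=2643456/1578863] → run D
t=12: vr[B=1536/793 C=4034048/2474953 D=4034048/2474953 F=1465856/1012661 G=2643456/1578863] → run F
t=13: vr[B=1536/793 C=4034048/2474953 D=4034048/2474953 F=2277888/1012661 G=2643456/1578863] → run C
t=14: vr[B=1536/793 C=4846080/2474953 D=4034048/2474953 F=2277888/1012661 G=2643456/1578863] → run D
t=15: vr[B=1536/793 C=4846080/2474953 D=4846080/2474953 F=2277888/1012661 G=2643456/1578863] → run G
t=16: vr[B=1536/793 C=4846080/2474953 D=4846080/2474953 F=2277888/1012661 G=3455488/1578863] → run B
t=17: vr[B=2048/793 C=4846080/2474953 D=4846080/2474953 F=2277888/1012661 G=3455488/1578863] → run C
t=18: vr[B=2048/793 D=4846080/2474953 F=2277888/1012661 G=3455488/1578863] → run D
t=19: vr[B=2048/793 F=2277888/1012661 G=3455488/1578863] → run G
t=20: vr[B=2048/793 F=2277888/1012661 G=4267520/1578863] → run F
t=21: vr[B=2048/793 F=3089920/1012661 G=4267520/1578863] → run B
t=22: vr[B=2560/793 F=3089920/1012661 G=4267520/1578863] → run G
t=23: vr[B=2560/793 F=3089920/1012661 G=5079552/1578863] → run F
t=24: vr[B=2560/793 F=3901952/1012661 G=5079552/1578863] → run G
t=25: vr[B=2560/793 F=3901952/1012661 G=5891584/1578863] → run B
t=26: vr[B=3072/793 F=3901952/1012661 G=5891584/1578863] → run G
t=27: vr[B=3072/793 F=3901952/1012661] → run F
t=28: vr[B=3072/793 F=4713984/1012661] → run B
t=29: vr[F=4713984/1012661] → run F
t=30: vr[F=5526016/1012661] → run F
t=31: vr[F=6338048/1012661] → run F
t=32: (idle)
t=33: (idle)
t=34: (idle)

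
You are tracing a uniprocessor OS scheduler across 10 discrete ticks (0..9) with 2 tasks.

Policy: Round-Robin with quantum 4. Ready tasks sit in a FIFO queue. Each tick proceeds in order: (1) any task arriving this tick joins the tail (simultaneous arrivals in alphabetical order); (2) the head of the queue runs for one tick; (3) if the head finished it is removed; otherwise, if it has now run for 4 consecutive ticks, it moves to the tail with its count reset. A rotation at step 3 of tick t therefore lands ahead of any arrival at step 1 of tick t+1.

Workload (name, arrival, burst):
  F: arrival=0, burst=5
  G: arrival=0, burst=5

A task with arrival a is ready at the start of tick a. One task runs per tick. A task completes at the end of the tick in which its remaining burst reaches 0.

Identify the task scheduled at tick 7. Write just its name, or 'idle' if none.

t=0: queue=[F,G] q_used=0 → run F
t=1: queue=[F,G] q_used=1 → run F
t=2: queue=[F,G] q_used=2 → run F
t=3: queue=[F,G] q_used=3 → run F
t=4: queue=[G,F] q_used=0 → run G
t=5: queue=[G,F] q_used=1 → run G
t=6: queue=[G,F] q_used=2 → run G
t=7: queue=[G,F] q_used=3 → run G
t=8: queue=[F,G] q_used=0 → run F
t=9: queue=[G] q_used=0 → run G

running at tick 7 = G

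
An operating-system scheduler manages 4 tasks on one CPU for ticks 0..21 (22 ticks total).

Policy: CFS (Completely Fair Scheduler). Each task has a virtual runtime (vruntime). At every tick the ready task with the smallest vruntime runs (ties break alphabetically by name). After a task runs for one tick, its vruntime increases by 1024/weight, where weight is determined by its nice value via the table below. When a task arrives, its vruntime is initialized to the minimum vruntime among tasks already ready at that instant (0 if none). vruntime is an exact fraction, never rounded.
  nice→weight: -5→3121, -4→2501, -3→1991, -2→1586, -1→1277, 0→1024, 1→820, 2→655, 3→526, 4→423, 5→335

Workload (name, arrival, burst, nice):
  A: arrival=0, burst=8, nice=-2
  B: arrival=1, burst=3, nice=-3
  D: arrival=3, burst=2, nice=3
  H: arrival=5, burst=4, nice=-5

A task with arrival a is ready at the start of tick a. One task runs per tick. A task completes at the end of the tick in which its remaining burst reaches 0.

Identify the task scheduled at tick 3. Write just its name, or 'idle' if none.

running at tick 3 = B

t=0: vr[A=0] → run A
t=1: vr[A=512/793 B=512/793] → run A
t=2: vr[A=1024/793 B=512/793] → run B
t=3: vr[A=1024/793 B=1831424/1578863 D=1831424/1578863] → run B
t=4: vr[A=1024/793 B=2643456/1578863 D=1831424/1578863] → run D
t=5: vr[A=1024/793 B=2643456/1578863 D=1290042368/415240969 H=1024/793] → run A
t=6: vr[A=1536/793 B=2643456/1578863 D=1290042368/415240969 H=1024/793] → run H
t=7: vr[A=1536/793 B=2643456/1578863 D=1290042368/415240969 H=4007936/2474953] → run H
t=8: vr[A=1536/793 B=2643456/1578863 D=1290042368/415240969 H=4819968/2474953] → run B
t=9: vr[A=1536/793 D=1290042368/415240969 H=4819968/2474953] → run A
t=10: vr[A=2048/793 D=1290042368/415240969 H=4819968/2474953] → run H
t=11: vr[A=2048/793 D=1290042368/415240969 H=5632000/2474953] → run H
t=12: vr[A=2048/793 D=1290042368/415240969] → run A
t=13: vr[A=2560/793 D=1290042368/415240969] → run D
t=14: vr[A=2560/793] → run A
t=15: vr[A=3072/793] → run A
t=16: vr[A=3584/793] → run A
t=17: (idle)
t=18: (idle)
t=19: (idle)
t=20: (idle)
t=21: (idle)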